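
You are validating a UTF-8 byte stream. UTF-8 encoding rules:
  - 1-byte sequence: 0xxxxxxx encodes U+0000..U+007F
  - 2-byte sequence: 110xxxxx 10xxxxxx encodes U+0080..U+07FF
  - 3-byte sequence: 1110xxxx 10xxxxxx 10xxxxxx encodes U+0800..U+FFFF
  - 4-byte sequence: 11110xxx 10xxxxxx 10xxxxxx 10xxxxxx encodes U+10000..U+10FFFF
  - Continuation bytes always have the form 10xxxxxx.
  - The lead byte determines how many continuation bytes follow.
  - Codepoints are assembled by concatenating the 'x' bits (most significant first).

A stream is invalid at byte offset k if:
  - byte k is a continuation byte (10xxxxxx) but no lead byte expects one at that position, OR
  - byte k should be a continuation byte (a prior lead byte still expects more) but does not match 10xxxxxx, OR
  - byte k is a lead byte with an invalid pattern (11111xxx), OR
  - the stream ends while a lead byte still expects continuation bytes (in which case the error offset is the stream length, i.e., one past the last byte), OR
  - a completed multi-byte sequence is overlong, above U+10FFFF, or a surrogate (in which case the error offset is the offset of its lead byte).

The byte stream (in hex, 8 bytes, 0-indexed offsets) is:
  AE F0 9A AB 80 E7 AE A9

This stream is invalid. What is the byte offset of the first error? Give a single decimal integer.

Byte[0]=AE: INVALID lead byte (not 0xxx/110x/1110/11110)

Answer: 0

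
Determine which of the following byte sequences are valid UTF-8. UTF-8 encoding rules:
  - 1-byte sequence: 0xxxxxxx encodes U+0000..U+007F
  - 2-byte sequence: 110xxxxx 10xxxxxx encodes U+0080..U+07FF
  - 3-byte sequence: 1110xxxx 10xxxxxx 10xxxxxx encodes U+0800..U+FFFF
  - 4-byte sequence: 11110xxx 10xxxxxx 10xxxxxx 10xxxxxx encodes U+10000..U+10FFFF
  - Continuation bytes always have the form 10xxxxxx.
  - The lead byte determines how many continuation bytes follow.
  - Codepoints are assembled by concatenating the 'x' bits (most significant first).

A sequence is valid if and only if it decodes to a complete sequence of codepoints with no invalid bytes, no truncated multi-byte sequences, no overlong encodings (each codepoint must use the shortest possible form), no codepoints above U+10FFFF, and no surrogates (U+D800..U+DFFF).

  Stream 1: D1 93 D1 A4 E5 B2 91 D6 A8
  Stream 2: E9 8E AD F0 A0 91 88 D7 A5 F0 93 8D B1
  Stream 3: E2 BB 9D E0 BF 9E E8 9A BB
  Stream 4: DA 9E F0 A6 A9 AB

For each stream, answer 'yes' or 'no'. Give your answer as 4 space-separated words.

Stream 1: decodes cleanly. VALID
Stream 2: decodes cleanly. VALID
Stream 3: decodes cleanly. VALID
Stream 4: decodes cleanly. VALID

Answer: yes yes yes yes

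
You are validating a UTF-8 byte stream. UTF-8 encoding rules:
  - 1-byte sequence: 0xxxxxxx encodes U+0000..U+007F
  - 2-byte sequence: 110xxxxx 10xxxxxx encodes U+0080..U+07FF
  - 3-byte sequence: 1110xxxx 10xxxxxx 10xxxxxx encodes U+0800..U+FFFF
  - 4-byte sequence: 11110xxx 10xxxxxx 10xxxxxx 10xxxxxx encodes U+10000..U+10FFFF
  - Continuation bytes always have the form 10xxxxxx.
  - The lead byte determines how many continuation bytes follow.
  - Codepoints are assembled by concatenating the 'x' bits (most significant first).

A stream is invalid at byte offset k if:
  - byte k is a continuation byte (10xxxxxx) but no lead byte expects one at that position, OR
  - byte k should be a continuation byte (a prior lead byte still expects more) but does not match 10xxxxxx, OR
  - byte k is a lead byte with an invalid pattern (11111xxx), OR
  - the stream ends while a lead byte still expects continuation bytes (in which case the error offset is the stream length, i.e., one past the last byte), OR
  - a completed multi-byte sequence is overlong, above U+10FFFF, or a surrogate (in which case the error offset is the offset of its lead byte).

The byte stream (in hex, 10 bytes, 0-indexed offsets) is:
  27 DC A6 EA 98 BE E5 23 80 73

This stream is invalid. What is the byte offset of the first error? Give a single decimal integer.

Answer: 7

Derivation:
Byte[0]=27: 1-byte ASCII. cp=U+0027
Byte[1]=DC: 2-byte lead, need 1 cont bytes. acc=0x1C
Byte[2]=A6: continuation. acc=(acc<<6)|0x26=0x726
Completed: cp=U+0726 (starts at byte 1)
Byte[3]=EA: 3-byte lead, need 2 cont bytes. acc=0xA
Byte[4]=98: continuation. acc=(acc<<6)|0x18=0x298
Byte[5]=BE: continuation. acc=(acc<<6)|0x3E=0xA63E
Completed: cp=U+A63E (starts at byte 3)
Byte[6]=E5: 3-byte lead, need 2 cont bytes. acc=0x5
Byte[7]=23: expected 10xxxxxx continuation. INVALID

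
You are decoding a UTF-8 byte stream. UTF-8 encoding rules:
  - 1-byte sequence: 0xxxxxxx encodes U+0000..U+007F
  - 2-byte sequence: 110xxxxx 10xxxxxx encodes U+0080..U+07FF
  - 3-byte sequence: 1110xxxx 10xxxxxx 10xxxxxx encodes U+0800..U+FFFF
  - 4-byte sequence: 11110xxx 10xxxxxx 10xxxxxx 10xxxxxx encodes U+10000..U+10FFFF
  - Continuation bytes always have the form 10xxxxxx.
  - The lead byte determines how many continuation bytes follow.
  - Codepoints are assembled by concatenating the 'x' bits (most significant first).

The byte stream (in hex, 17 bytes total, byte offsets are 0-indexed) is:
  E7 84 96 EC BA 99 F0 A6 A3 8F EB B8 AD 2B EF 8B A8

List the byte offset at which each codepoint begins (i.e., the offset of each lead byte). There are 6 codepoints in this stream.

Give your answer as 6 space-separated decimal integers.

Answer: 0 3 6 10 13 14

Derivation:
Byte[0]=E7: 3-byte lead, need 2 cont bytes. acc=0x7
Byte[1]=84: continuation. acc=(acc<<6)|0x04=0x1C4
Byte[2]=96: continuation. acc=(acc<<6)|0x16=0x7116
Completed: cp=U+7116 (starts at byte 0)
Byte[3]=EC: 3-byte lead, need 2 cont bytes. acc=0xC
Byte[4]=BA: continuation. acc=(acc<<6)|0x3A=0x33A
Byte[5]=99: continuation. acc=(acc<<6)|0x19=0xCE99
Completed: cp=U+CE99 (starts at byte 3)
Byte[6]=F0: 4-byte lead, need 3 cont bytes. acc=0x0
Byte[7]=A6: continuation. acc=(acc<<6)|0x26=0x26
Byte[8]=A3: continuation. acc=(acc<<6)|0x23=0x9A3
Byte[9]=8F: continuation. acc=(acc<<6)|0x0F=0x268CF
Completed: cp=U+268CF (starts at byte 6)
Byte[10]=EB: 3-byte lead, need 2 cont bytes. acc=0xB
Byte[11]=B8: continuation. acc=(acc<<6)|0x38=0x2F8
Byte[12]=AD: continuation. acc=(acc<<6)|0x2D=0xBE2D
Completed: cp=U+BE2D (starts at byte 10)
Byte[13]=2B: 1-byte ASCII. cp=U+002B
Byte[14]=EF: 3-byte lead, need 2 cont bytes. acc=0xF
Byte[15]=8B: continuation. acc=(acc<<6)|0x0B=0x3CB
Byte[16]=A8: continuation. acc=(acc<<6)|0x28=0xF2E8
Completed: cp=U+F2E8 (starts at byte 14)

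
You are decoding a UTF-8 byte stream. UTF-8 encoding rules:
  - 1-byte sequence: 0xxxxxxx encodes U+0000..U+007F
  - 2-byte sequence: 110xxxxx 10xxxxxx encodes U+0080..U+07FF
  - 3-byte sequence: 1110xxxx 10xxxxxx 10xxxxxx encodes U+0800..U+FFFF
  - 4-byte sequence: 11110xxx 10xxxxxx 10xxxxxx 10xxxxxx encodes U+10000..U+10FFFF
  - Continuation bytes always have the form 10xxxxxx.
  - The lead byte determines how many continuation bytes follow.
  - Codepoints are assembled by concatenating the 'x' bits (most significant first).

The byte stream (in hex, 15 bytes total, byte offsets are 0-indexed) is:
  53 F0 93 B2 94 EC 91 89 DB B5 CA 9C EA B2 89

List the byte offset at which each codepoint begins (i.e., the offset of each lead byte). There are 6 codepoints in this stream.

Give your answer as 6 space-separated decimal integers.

Byte[0]=53: 1-byte ASCII. cp=U+0053
Byte[1]=F0: 4-byte lead, need 3 cont bytes. acc=0x0
Byte[2]=93: continuation. acc=(acc<<6)|0x13=0x13
Byte[3]=B2: continuation. acc=(acc<<6)|0x32=0x4F2
Byte[4]=94: continuation. acc=(acc<<6)|0x14=0x13C94
Completed: cp=U+13C94 (starts at byte 1)
Byte[5]=EC: 3-byte lead, need 2 cont bytes. acc=0xC
Byte[6]=91: continuation. acc=(acc<<6)|0x11=0x311
Byte[7]=89: continuation. acc=(acc<<6)|0x09=0xC449
Completed: cp=U+C449 (starts at byte 5)
Byte[8]=DB: 2-byte lead, need 1 cont bytes. acc=0x1B
Byte[9]=B5: continuation. acc=(acc<<6)|0x35=0x6F5
Completed: cp=U+06F5 (starts at byte 8)
Byte[10]=CA: 2-byte lead, need 1 cont bytes. acc=0xA
Byte[11]=9C: continuation. acc=(acc<<6)|0x1C=0x29C
Completed: cp=U+029C (starts at byte 10)
Byte[12]=EA: 3-byte lead, need 2 cont bytes. acc=0xA
Byte[13]=B2: continuation. acc=(acc<<6)|0x32=0x2B2
Byte[14]=89: continuation. acc=(acc<<6)|0x09=0xAC89
Completed: cp=U+AC89 (starts at byte 12)

Answer: 0 1 5 8 10 12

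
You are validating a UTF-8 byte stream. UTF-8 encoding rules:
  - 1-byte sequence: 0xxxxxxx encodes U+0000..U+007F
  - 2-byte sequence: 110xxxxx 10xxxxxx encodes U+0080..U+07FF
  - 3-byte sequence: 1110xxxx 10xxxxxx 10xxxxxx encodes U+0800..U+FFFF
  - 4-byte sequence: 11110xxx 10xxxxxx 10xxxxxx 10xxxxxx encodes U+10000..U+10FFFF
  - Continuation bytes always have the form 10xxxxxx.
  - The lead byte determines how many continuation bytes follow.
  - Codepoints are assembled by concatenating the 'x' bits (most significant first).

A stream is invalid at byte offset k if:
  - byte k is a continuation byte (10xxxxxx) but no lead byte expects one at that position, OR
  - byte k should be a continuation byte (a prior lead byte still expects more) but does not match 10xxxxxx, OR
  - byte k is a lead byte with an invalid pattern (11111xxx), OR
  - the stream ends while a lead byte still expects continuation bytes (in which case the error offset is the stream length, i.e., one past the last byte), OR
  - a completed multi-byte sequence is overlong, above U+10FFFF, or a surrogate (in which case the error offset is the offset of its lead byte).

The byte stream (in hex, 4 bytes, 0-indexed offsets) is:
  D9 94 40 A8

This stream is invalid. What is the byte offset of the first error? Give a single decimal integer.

Byte[0]=D9: 2-byte lead, need 1 cont bytes. acc=0x19
Byte[1]=94: continuation. acc=(acc<<6)|0x14=0x654
Completed: cp=U+0654 (starts at byte 0)
Byte[2]=40: 1-byte ASCII. cp=U+0040
Byte[3]=A8: INVALID lead byte (not 0xxx/110x/1110/11110)

Answer: 3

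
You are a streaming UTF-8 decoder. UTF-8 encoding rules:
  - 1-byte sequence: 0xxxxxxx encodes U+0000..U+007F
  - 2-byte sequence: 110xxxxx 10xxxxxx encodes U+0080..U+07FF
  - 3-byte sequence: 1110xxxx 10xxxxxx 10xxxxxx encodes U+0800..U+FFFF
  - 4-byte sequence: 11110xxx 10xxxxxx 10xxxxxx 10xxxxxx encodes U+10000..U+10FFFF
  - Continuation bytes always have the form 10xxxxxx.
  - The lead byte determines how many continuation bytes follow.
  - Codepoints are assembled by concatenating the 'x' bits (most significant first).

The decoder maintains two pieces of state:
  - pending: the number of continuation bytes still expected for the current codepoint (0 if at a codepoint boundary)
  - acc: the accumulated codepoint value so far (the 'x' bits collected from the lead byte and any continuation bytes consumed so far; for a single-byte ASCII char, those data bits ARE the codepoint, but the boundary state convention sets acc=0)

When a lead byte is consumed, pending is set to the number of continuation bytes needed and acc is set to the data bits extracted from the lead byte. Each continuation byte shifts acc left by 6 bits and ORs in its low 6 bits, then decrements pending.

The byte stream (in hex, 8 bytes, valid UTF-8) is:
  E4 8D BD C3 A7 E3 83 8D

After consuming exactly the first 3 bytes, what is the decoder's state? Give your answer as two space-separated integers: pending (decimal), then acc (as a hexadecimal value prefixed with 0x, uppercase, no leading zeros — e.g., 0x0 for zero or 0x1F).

Answer: 0 0x437D

Derivation:
Byte[0]=E4: 3-byte lead. pending=2, acc=0x4
Byte[1]=8D: continuation. acc=(acc<<6)|0x0D=0x10D, pending=1
Byte[2]=BD: continuation. acc=(acc<<6)|0x3D=0x437D, pending=0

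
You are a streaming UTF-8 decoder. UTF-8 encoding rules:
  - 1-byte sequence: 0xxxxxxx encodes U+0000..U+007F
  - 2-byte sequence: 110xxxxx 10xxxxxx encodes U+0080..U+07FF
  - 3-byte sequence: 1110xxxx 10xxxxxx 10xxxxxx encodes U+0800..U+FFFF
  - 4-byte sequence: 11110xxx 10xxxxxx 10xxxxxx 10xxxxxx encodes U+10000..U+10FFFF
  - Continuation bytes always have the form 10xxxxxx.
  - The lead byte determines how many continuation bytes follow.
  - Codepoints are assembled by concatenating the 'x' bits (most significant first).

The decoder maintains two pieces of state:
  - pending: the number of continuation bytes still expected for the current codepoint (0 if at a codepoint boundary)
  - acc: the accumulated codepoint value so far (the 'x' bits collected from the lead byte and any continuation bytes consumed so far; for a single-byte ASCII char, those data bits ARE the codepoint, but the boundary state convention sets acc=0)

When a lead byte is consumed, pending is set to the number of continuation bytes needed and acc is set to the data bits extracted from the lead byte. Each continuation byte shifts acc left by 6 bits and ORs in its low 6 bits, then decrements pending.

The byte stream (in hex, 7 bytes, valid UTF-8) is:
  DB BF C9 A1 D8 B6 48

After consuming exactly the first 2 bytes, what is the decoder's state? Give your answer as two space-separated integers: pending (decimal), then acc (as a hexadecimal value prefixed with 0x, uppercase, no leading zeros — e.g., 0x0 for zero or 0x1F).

Byte[0]=DB: 2-byte lead. pending=1, acc=0x1B
Byte[1]=BF: continuation. acc=(acc<<6)|0x3F=0x6FF, pending=0

Answer: 0 0x6FF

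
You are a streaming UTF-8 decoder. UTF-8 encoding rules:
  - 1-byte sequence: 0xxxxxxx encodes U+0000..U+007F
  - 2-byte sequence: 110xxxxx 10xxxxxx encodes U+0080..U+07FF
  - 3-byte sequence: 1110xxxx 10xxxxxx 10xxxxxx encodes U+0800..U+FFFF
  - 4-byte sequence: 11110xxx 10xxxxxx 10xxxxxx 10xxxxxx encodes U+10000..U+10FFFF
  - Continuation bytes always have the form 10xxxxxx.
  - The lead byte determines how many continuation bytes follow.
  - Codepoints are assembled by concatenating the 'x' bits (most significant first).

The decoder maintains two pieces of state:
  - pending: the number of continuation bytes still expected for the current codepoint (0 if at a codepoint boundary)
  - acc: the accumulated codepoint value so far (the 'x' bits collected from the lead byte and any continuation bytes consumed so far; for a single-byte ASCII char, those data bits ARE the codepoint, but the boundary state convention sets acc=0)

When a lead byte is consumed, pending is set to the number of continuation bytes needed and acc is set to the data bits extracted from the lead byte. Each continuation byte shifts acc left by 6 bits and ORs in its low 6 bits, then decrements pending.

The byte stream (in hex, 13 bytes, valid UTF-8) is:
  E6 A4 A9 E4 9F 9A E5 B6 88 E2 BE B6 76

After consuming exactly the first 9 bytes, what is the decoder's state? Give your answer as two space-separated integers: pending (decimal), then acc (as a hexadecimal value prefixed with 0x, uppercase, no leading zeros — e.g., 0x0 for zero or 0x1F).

Byte[0]=E6: 3-byte lead. pending=2, acc=0x6
Byte[1]=A4: continuation. acc=(acc<<6)|0x24=0x1A4, pending=1
Byte[2]=A9: continuation. acc=(acc<<6)|0x29=0x6929, pending=0
Byte[3]=E4: 3-byte lead. pending=2, acc=0x4
Byte[4]=9F: continuation. acc=(acc<<6)|0x1F=0x11F, pending=1
Byte[5]=9A: continuation. acc=(acc<<6)|0x1A=0x47DA, pending=0
Byte[6]=E5: 3-byte lead. pending=2, acc=0x5
Byte[7]=B6: continuation. acc=(acc<<6)|0x36=0x176, pending=1
Byte[8]=88: continuation. acc=(acc<<6)|0x08=0x5D88, pending=0

Answer: 0 0x5D88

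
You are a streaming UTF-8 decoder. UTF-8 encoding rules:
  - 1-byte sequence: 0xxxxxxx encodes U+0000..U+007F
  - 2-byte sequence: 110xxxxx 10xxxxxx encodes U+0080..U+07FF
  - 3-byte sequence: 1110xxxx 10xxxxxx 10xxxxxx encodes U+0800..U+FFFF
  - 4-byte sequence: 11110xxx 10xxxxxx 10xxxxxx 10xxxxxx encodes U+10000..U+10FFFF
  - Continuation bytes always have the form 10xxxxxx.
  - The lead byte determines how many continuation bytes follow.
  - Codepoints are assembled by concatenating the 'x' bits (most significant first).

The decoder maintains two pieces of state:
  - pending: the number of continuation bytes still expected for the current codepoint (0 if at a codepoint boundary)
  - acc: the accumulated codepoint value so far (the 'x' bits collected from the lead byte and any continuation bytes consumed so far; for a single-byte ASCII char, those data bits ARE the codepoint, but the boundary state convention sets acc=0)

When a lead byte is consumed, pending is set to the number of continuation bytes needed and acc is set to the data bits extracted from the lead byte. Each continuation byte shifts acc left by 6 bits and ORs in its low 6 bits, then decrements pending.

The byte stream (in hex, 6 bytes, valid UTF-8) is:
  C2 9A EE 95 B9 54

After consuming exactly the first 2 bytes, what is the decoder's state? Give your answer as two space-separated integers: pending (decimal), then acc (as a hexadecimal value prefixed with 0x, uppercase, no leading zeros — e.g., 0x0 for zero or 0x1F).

Answer: 0 0x9A

Derivation:
Byte[0]=C2: 2-byte lead. pending=1, acc=0x2
Byte[1]=9A: continuation. acc=(acc<<6)|0x1A=0x9A, pending=0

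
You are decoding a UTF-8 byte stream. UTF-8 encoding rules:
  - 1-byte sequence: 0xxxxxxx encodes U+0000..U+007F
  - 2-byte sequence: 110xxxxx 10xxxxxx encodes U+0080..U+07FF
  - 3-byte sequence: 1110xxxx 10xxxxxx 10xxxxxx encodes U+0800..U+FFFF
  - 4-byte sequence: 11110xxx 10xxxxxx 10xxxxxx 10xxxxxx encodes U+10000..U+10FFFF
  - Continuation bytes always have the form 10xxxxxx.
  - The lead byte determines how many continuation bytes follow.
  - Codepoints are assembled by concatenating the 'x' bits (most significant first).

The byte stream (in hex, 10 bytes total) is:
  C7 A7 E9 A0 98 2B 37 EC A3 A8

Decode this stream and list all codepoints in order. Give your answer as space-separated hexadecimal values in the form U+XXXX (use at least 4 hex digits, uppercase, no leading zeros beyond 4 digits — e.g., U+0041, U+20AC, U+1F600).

Answer: U+01E7 U+9818 U+002B U+0037 U+C8E8

Derivation:
Byte[0]=C7: 2-byte lead, need 1 cont bytes. acc=0x7
Byte[1]=A7: continuation. acc=(acc<<6)|0x27=0x1E7
Completed: cp=U+01E7 (starts at byte 0)
Byte[2]=E9: 3-byte lead, need 2 cont bytes. acc=0x9
Byte[3]=A0: continuation. acc=(acc<<6)|0x20=0x260
Byte[4]=98: continuation. acc=(acc<<6)|0x18=0x9818
Completed: cp=U+9818 (starts at byte 2)
Byte[5]=2B: 1-byte ASCII. cp=U+002B
Byte[6]=37: 1-byte ASCII. cp=U+0037
Byte[7]=EC: 3-byte lead, need 2 cont bytes. acc=0xC
Byte[8]=A3: continuation. acc=(acc<<6)|0x23=0x323
Byte[9]=A8: continuation. acc=(acc<<6)|0x28=0xC8E8
Completed: cp=U+C8E8 (starts at byte 7)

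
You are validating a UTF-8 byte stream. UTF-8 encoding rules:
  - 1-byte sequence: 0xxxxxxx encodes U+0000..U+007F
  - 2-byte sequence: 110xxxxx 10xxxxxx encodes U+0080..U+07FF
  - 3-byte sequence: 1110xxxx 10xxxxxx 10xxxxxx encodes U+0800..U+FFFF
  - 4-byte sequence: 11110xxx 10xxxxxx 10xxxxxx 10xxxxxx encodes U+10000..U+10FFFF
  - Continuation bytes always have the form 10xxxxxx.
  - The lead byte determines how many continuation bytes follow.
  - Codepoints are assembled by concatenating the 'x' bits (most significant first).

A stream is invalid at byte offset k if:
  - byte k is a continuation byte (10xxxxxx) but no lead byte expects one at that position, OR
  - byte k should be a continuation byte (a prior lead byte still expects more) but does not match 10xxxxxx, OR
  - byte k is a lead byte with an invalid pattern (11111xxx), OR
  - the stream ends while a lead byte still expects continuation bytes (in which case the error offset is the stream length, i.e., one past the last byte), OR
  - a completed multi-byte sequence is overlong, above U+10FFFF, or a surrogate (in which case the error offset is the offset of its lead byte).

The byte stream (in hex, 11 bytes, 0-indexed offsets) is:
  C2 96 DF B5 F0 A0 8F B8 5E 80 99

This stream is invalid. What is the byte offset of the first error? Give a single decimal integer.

Byte[0]=C2: 2-byte lead, need 1 cont bytes. acc=0x2
Byte[1]=96: continuation. acc=(acc<<6)|0x16=0x96
Completed: cp=U+0096 (starts at byte 0)
Byte[2]=DF: 2-byte lead, need 1 cont bytes. acc=0x1F
Byte[3]=B5: continuation. acc=(acc<<6)|0x35=0x7F5
Completed: cp=U+07F5 (starts at byte 2)
Byte[4]=F0: 4-byte lead, need 3 cont bytes. acc=0x0
Byte[5]=A0: continuation. acc=(acc<<6)|0x20=0x20
Byte[6]=8F: continuation. acc=(acc<<6)|0x0F=0x80F
Byte[7]=B8: continuation. acc=(acc<<6)|0x38=0x203F8
Completed: cp=U+203F8 (starts at byte 4)
Byte[8]=5E: 1-byte ASCII. cp=U+005E
Byte[9]=80: INVALID lead byte (not 0xxx/110x/1110/11110)

Answer: 9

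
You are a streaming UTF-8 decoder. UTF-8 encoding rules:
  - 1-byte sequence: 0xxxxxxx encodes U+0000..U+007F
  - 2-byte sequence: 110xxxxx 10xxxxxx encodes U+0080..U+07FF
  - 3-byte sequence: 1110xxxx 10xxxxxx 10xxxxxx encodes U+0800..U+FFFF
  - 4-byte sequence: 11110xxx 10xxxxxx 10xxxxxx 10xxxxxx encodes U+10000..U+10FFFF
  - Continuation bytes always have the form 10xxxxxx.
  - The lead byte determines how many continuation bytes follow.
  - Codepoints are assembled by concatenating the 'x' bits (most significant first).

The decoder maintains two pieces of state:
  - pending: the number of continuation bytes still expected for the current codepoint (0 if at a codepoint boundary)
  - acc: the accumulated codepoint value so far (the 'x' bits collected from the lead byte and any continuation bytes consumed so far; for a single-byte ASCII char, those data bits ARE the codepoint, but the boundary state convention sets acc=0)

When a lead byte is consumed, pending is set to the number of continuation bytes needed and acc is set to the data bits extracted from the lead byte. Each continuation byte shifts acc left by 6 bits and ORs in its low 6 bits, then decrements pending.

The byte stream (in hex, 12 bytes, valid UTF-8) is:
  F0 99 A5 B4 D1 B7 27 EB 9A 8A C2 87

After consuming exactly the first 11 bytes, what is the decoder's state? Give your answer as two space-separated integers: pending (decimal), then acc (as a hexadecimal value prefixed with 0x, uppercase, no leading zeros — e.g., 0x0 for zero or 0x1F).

Byte[0]=F0: 4-byte lead. pending=3, acc=0x0
Byte[1]=99: continuation. acc=(acc<<6)|0x19=0x19, pending=2
Byte[2]=A5: continuation. acc=(acc<<6)|0x25=0x665, pending=1
Byte[3]=B4: continuation. acc=(acc<<6)|0x34=0x19974, pending=0
Byte[4]=D1: 2-byte lead. pending=1, acc=0x11
Byte[5]=B7: continuation. acc=(acc<<6)|0x37=0x477, pending=0
Byte[6]=27: 1-byte. pending=0, acc=0x0
Byte[7]=EB: 3-byte lead. pending=2, acc=0xB
Byte[8]=9A: continuation. acc=(acc<<6)|0x1A=0x2DA, pending=1
Byte[9]=8A: continuation. acc=(acc<<6)|0x0A=0xB68A, pending=0
Byte[10]=C2: 2-byte lead. pending=1, acc=0x2

Answer: 1 0x2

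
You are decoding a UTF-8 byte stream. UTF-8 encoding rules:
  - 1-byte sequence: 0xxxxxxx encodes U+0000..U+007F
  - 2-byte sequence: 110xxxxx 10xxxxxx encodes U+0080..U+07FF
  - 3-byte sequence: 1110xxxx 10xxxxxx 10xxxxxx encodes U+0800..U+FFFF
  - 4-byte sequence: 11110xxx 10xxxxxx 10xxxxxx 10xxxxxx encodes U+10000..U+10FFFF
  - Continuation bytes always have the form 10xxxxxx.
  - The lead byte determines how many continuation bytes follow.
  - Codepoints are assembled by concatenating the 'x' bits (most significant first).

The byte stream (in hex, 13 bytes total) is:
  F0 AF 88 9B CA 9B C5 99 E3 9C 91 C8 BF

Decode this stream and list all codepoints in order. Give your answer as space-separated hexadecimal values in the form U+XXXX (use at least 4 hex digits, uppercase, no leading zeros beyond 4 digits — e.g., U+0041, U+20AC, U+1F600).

Byte[0]=F0: 4-byte lead, need 3 cont bytes. acc=0x0
Byte[1]=AF: continuation. acc=(acc<<6)|0x2F=0x2F
Byte[2]=88: continuation. acc=(acc<<6)|0x08=0xBC8
Byte[3]=9B: continuation. acc=(acc<<6)|0x1B=0x2F21B
Completed: cp=U+2F21B (starts at byte 0)
Byte[4]=CA: 2-byte lead, need 1 cont bytes. acc=0xA
Byte[5]=9B: continuation. acc=(acc<<6)|0x1B=0x29B
Completed: cp=U+029B (starts at byte 4)
Byte[6]=C5: 2-byte lead, need 1 cont bytes. acc=0x5
Byte[7]=99: continuation. acc=(acc<<6)|0x19=0x159
Completed: cp=U+0159 (starts at byte 6)
Byte[8]=E3: 3-byte lead, need 2 cont bytes. acc=0x3
Byte[9]=9C: continuation. acc=(acc<<6)|0x1C=0xDC
Byte[10]=91: continuation. acc=(acc<<6)|0x11=0x3711
Completed: cp=U+3711 (starts at byte 8)
Byte[11]=C8: 2-byte lead, need 1 cont bytes. acc=0x8
Byte[12]=BF: continuation. acc=(acc<<6)|0x3F=0x23F
Completed: cp=U+023F (starts at byte 11)

Answer: U+2F21B U+029B U+0159 U+3711 U+023F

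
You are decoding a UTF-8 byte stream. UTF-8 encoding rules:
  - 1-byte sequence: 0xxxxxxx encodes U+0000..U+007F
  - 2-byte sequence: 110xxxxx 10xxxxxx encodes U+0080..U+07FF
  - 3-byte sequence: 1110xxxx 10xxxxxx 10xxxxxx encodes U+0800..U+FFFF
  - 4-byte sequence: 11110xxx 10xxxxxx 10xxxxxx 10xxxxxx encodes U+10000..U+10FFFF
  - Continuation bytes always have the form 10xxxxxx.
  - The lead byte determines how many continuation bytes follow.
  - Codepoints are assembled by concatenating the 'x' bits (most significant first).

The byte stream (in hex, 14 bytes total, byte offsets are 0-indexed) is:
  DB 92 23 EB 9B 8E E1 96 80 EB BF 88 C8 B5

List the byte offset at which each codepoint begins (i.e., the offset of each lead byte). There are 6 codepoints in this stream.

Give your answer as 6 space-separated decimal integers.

Byte[0]=DB: 2-byte lead, need 1 cont bytes. acc=0x1B
Byte[1]=92: continuation. acc=(acc<<6)|0x12=0x6D2
Completed: cp=U+06D2 (starts at byte 0)
Byte[2]=23: 1-byte ASCII. cp=U+0023
Byte[3]=EB: 3-byte lead, need 2 cont bytes. acc=0xB
Byte[4]=9B: continuation. acc=(acc<<6)|0x1B=0x2DB
Byte[5]=8E: continuation. acc=(acc<<6)|0x0E=0xB6CE
Completed: cp=U+B6CE (starts at byte 3)
Byte[6]=E1: 3-byte lead, need 2 cont bytes. acc=0x1
Byte[7]=96: continuation. acc=(acc<<6)|0x16=0x56
Byte[8]=80: continuation. acc=(acc<<6)|0x00=0x1580
Completed: cp=U+1580 (starts at byte 6)
Byte[9]=EB: 3-byte lead, need 2 cont bytes. acc=0xB
Byte[10]=BF: continuation. acc=(acc<<6)|0x3F=0x2FF
Byte[11]=88: continuation. acc=(acc<<6)|0x08=0xBFC8
Completed: cp=U+BFC8 (starts at byte 9)
Byte[12]=C8: 2-byte lead, need 1 cont bytes. acc=0x8
Byte[13]=B5: continuation. acc=(acc<<6)|0x35=0x235
Completed: cp=U+0235 (starts at byte 12)

Answer: 0 2 3 6 9 12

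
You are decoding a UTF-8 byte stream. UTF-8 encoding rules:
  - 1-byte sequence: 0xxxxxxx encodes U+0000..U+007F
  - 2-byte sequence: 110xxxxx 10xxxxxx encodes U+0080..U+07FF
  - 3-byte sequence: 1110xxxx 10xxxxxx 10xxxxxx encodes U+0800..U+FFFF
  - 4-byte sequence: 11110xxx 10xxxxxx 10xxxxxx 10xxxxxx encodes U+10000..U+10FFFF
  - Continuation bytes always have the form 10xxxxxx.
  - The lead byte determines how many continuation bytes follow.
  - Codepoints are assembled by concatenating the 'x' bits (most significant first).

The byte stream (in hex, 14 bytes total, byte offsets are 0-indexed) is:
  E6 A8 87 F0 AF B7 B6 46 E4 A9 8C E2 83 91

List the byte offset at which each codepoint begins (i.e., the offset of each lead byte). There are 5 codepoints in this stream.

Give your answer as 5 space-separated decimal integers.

Byte[0]=E6: 3-byte lead, need 2 cont bytes. acc=0x6
Byte[1]=A8: continuation. acc=(acc<<6)|0x28=0x1A8
Byte[2]=87: continuation. acc=(acc<<6)|0x07=0x6A07
Completed: cp=U+6A07 (starts at byte 0)
Byte[3]=F0: 4-byte lead, need 3 cont bytes. acc=0x0
Byte[4]=AF: continuation. acc=(acc<<6)|0x2F=0x2F
Byte[5]=B7: continuation. acc=(acc<<6)|0x37=0xBF7
Byte[6]=B6: continuation. acc=(acc<<6)|0x36=0x2FDF6
Completed: cp=U+2FDF6 (starts at byte 3)
Byte[7]=46: 1-byte ASCII. cp=U+0046
Byte[8]=E4: 3-byte lead, need 2 cont bytes. acc=0x4
Byte[9]=A9: continuation. acc=(acc<<6)|0x29=0x129
Byte[10]=8C: continuation. acc=(acc<<6)|0x0C=0x4A4C
Completed: cp=U+4A4C (starts at byte 8)
Byte[11]=E2: 3-byte lead, need 2 cont bytes. acc=0x2
Byte[12]=83: continuation. acc=(acc<<6)|0x03=0x83
Byte[13]=91: continuation. acc=(acc<<6)|0x11=0x20D1
Completed: cp=U+20D1 (starts at byte 11)

Answer: 0 3 7 8 11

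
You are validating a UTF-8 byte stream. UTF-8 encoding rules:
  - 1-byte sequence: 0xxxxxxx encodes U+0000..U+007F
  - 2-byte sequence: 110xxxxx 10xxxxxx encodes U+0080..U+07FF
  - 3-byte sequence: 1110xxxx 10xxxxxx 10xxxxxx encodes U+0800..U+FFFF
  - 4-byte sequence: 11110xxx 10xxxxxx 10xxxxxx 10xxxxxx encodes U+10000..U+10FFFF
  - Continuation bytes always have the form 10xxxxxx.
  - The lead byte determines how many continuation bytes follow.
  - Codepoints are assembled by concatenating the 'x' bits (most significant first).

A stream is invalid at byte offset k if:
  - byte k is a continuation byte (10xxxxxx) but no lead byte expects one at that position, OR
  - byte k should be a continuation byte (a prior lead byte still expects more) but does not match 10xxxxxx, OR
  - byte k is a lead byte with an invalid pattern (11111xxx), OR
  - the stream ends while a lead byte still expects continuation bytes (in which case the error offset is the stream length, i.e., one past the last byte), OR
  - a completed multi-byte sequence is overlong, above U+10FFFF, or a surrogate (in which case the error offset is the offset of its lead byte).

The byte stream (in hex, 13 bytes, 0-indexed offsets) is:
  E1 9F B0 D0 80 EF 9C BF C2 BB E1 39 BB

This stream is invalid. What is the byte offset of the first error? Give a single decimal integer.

Answer: 11

Derivation:
Byte[0]=E1: 3-byte lead, need 2 cont bytes. acc=0x1
Byte[1]=9F: continuation. acc=(acc<<6)|0x1F=0x5F
Byte[2]=B0: continuation. acc=(acc<<6)|0x30=0x17F0
Completed: cp=U+17F0 (starts at byte 0)
Byte[3]=D0: 2-byte lead, need 1 cont bytes. acc=0x10
Byte[4]=80: continuation. acc=(acc<<6)|0x00=0x400
Completed: cp=U+0400 (starts at byte 3)
Byte[5]=EF: 3-byte lead, need 2 cont bytes. acc=0xF
Byte[6]=9C: continuation. acc=(acc<<6)|0x1C=0x3DC
Byte[7]=BF: continuation. acc=(acc<<6)|0x3F=0xF73F
Completed: cp=U+F73F (starts at byte 5)
Byte[8]=C2: 2-byte lead, need 1 cont bytes. acc=0x2
Byte[9]=BB: continuation. acc=(acc<<6)|0x3B=0xBB
Completed: cp=U+00BB (starts at byte 8)
Byte[10]=E1: 3-byte lead, need 2 cont bytes. acc=0x1
Byte[11]=39: expected 10xxxxxx continuation. INVALID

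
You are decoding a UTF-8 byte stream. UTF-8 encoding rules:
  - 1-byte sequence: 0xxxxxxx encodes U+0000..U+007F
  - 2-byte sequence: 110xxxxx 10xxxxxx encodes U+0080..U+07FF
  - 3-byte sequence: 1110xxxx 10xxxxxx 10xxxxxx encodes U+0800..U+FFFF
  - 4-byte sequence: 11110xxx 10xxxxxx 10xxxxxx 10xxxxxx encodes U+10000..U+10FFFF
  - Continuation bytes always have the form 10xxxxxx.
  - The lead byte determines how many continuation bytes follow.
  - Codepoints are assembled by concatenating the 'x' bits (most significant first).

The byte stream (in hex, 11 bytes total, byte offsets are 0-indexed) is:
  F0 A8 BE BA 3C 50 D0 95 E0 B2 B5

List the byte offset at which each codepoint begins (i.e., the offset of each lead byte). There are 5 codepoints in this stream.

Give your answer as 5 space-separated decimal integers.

Answer: 0 4 5 6 8

Derivation:
Byte[0]=F0: 4-byte lead, need 3 cont bytes. acc=0x0
Byte[1]=A8: continuation. acc=(acc<<6)|0x28=0x28
Byte[2]=BE: continuation. acc=(acc<<6)|0x3E=0xA3E
Byte[3]=BA: continuation. acc=(acc<<6)|0x3A=0x28FBA
Completed: cp=U+28FBA (starts at byte 0)
Byte[4]=3C: 1-byte ASCII. cp=U+003C
Byte[5]=50: 1-byte ASCII. cp=U+0050
Byte[6]=D0: 2-byte lead, need 1 cont bytes. acc=0x10
Byte[7]=95: continuation. acc=(acc<<6)|0x15=0x415
Completed: cp=U+0415 (starts at byte 6)
Byte[8]=E0: 3-byte lead, need 2 cont bytes. acc=0x0
Byte[9]=B2: continuation. acc=(acc<<6)|0x32=0x32
Byte[10]=B5: continuation. acc=(acc<<6)|0x35=0xCB5
Completed: cp=U+0CB5 (starts at byte 8)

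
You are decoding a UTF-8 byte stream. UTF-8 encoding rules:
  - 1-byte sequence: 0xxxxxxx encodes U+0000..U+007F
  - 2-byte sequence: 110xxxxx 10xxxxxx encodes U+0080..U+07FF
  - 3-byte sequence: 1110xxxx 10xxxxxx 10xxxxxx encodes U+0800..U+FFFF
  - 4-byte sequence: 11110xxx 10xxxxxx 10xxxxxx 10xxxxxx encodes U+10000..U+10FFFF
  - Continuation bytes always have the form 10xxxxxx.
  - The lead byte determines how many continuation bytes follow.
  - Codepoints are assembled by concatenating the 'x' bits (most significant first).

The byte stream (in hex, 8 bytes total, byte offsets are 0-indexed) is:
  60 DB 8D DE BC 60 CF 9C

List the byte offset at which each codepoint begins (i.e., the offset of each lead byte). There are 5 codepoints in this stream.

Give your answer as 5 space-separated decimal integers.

Answer: 0 1 3 5 6

Derivation:
Byte[0]=60: 1-byte ASCII. cp=U+0060
Byte[1]=DB: 2-byte lead, need 1 cont bytes. acc=0x1B
Byte[2]=8D: continuation. acc=(acc<<6)|0x0D=0x6CD
Completed: cp=U+06CD (starts at byte 1)
Byte[3]=DE: 2-byte lead, need 1 cont bytes. acc=0x1E
Byte[4]=BC: continuation. acc=(acc<<6)|0x3C=0x7BC
Completed: cp=U+07BC (starts at byte 3)
Byte[5]=60: 1-byte ASCII. cp=U+0060
Byte[6]=CF: 2-byte lead, need 1 cont bytes. acc=0xF
Byte[7]=9C: continuation. acc=(acc<<6)|0x1C=0x3DC
Completed: cp=U+03DC (starts at byte 6)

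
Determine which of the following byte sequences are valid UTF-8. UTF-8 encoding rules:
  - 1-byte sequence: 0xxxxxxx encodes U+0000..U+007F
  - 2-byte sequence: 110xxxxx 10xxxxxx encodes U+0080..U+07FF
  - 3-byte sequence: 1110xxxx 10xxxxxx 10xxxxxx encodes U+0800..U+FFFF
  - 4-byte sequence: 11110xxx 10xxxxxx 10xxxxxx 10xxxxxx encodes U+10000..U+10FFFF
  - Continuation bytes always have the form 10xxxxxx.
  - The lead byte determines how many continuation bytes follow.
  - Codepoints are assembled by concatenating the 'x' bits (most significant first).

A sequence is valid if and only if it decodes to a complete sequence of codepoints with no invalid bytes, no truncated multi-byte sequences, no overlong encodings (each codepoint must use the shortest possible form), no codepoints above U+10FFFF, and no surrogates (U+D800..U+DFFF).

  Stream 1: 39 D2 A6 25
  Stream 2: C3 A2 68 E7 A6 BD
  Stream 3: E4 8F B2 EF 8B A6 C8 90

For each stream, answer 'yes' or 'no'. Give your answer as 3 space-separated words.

Answer: yes yes yes

Derivation:
Stream 1: decodes cleanly. VALID
Stream 2: decodes cleanly. VALID
Stream 3: decodes cleanly. VALID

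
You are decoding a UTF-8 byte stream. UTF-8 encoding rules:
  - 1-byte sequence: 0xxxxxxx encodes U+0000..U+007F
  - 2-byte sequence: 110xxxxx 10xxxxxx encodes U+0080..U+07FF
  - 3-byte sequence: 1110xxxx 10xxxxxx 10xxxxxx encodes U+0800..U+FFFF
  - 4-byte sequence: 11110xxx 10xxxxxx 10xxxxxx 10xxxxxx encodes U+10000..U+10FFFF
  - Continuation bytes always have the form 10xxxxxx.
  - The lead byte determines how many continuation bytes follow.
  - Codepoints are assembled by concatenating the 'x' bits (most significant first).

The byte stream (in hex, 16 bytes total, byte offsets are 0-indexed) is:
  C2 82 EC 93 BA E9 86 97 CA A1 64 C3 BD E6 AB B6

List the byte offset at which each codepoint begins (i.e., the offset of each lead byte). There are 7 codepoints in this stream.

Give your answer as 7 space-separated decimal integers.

Answer: 0 2 5 8 10 11 13

Derivation:
Byte[0]=C2: 2-byte lead, need 1 cont bytes. acc=0x2
Byte[1]=82: continuation. acc=(acc<<6)|0x02=0x82
Completed: cp=U+0082 (starts at byte 0)
Byte[2]=EC: 3-byte lead, need 2 cont bytes. acc=0xC
Byte[3]=93: continuation. acc=(acc<<6)|0x13=0x313
Byte[4]=BA: continuation. acc=(acc<<6)|0x3A=0xC4FA
Completed: cp=U+C4FA (starts at byte 2)
Byte[5]=E9: 3-byte lead, need 2 cont bytes. acc=0x9
Byte[6]=86: continuation. acc=(acc<<6)|0x06=0x246
Byte[7]=97: continuation. acc=(acc<<6)|0x17=0x9197
Completed: cp=U+9197 (starts at byte 5)
Byte[8]=CA: 2-byte lead, need 1 cont bytes. acc=0xA
Byte[9]=A1: continuation. acc=(acc<<6)|0x21=0x2A1
Completed: cp=U+02A1 (starts at byte 8)
Byte[10]=64: 1-byte ASCII. cp=U+0064
Byte[11]=C3: 2-byte lead, need 1 cont bytes. acc=0x3
Byte[12]=BD: continuation. acc=(acc<<6)|0x3D=0xFD
Completed: cp=U+00FD (starts at byte 11)
Byte[13]=E6: 3-byte lead, need 2 cont bytes. acc=0x6
Byte[14]=AB: continuation. acc=(acc<<6)|0x2B=0x1AB
Byte[15]=B6: continuation. acc=(acc<<6)|0x36=0x6AF6
Completed: cp=U+6AF6 (starts at byte 13)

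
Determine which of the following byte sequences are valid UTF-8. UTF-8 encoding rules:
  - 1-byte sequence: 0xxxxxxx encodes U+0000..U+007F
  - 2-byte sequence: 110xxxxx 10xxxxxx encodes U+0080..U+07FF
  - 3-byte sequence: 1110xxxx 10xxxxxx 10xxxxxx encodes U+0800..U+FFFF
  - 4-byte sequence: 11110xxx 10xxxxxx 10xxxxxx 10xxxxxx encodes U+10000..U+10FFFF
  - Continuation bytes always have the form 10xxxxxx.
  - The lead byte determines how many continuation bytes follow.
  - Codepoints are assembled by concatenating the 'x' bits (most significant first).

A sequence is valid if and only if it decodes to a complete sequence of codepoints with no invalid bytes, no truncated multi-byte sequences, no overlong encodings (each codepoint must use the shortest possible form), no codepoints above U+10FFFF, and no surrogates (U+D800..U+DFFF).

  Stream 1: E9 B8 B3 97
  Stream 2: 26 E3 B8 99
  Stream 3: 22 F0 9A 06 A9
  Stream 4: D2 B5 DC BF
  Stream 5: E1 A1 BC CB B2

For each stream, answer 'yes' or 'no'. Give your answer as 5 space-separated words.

Stream 1: error at byte offset 3. INVALID
Stream 2: decodes cleanly. VALID
Stream 3: error at byte offset 3. INVALID
Stream 4: decodes cleanly. VALID
Stream 5: decodes cleanly. VALID

Answer: no yes no yes yes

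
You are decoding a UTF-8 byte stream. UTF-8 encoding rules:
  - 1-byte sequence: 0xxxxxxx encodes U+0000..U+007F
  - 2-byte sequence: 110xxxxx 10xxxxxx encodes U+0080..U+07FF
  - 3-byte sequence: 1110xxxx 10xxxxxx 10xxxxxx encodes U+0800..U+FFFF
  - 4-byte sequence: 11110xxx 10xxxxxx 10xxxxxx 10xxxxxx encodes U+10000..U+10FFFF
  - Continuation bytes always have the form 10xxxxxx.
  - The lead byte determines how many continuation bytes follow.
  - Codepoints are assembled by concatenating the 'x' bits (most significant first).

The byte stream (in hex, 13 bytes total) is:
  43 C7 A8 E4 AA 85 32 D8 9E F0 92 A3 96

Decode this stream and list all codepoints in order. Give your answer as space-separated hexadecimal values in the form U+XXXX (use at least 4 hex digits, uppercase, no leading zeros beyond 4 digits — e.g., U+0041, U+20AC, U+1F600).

Byte[0]=43: 1-byte ASCII. cp=U+0043
Byte[1]=C7: 2-byte lead, need 1 cont bytes. acc=0x7
Byte[2]=A8: continuation. acc=(acc<<6)|0x28=0x1E8
Completed: cp=U+01E8 (starts at byte 1)
Byte[3]=E4: 3-byte lead, need 2 cont bytes. acc=0x4
Byte[4]=AA: continuation. acc=(acc<<6)|0x2A=0x12A
Byte[5]=85: continuation. acc=(acc<<6)|0x05=0x4A85
Completed: cp=U+4A85 (starts at byte 3)
Byte[6]=32: 1-byte ASCII. cp=U+0032
Byte[7]=D8: 2-byte lead, need 1 cont bytes. acc=0x18
Byte[8]=9E: continuation. acc=(acc<<6)|0x1E=0x61E
Completed: cp=U+061E (starts at byte 7)
Byte[9]=F0: 4-byte lead, need 3 cont bytes. acc=0x0
Byte[10]=92: continuation. acc=(acc<<6)|0x12=0x12
Byte[11]=A3: continuation. acc=(acc<<6)|0x23=0x4A3
Byte[12]=96: continuation. acc=(acc<<6)|0x16=0x128D6
Completed: cp=U+128D6 (starts at byte 9)

Answer: U+0043 U+01E8 U+4A85 U+0032 U+061E U+128D6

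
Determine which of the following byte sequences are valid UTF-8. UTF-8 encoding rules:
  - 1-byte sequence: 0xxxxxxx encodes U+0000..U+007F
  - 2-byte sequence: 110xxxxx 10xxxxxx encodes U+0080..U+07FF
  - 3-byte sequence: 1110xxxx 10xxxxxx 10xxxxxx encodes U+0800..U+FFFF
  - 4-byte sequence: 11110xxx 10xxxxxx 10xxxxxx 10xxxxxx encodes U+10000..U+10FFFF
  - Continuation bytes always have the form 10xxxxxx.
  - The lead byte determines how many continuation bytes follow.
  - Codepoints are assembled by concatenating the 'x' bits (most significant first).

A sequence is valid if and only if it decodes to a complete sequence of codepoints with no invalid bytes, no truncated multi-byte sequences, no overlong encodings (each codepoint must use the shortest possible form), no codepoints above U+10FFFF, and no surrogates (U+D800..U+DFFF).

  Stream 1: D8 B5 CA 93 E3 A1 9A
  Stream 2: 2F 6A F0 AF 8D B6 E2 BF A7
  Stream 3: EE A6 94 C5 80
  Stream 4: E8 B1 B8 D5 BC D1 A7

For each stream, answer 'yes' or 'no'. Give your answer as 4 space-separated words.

Answer: yes yes yes yes

Derivation:
Stream 1: decodes cleanly. VALID
Stream 2: decodes cleanly. VALID
Stream 3: decodes cleanly. VALID
Stream 4: decodes cleanly. VALID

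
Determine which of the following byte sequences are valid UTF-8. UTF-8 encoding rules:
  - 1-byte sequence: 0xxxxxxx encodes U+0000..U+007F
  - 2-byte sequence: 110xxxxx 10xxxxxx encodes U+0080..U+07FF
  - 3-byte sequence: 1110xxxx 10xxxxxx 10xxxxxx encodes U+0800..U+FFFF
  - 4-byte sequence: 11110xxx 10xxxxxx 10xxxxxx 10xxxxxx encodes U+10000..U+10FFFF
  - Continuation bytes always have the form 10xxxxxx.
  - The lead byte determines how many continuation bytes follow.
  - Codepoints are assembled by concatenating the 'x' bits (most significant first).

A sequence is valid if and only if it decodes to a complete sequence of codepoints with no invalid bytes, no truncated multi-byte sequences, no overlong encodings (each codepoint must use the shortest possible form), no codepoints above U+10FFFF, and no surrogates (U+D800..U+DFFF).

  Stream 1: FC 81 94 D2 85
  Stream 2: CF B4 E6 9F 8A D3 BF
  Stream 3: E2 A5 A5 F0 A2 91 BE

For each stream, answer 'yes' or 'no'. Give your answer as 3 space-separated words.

Stream 1: error at byte offset 0. INVALID
Stream 2: decodes cleanly. VALID
Stream 3: decodes cleanly. VALID

Answer: no yes yes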